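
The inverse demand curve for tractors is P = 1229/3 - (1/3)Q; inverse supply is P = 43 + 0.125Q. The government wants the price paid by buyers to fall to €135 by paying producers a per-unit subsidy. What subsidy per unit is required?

At a buyer price of 135, quantity demanded is 1229 − 3·135 = 824.
Sellers supply 824 only when they receive Ps = 43 + 0.125·824 = 146.
s = Ps − Pb = 146 − 135 = 11.

Required subsidy s = €11 per unit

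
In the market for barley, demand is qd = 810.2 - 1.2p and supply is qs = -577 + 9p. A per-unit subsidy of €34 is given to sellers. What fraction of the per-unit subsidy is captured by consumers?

Consumer share = 15/17

Pre-subsidy: 810.2 - 1.2p = -577 + 9p gives p* = 136, q* = 647.
With the subsidy, sellers receive ps = pb + 34 for each unit, where pb is the price buyers pay.
Supply in terms of pb becomes qs = -577 + 9(pb + 34) = -271 + 9pb. Setting this equal to demand: 810.2 - 1.2pb = -271 + 9pb, so pb = 106.
Sellers receive ps = 106 + 34 = 140; q' = 810.2 − 1.2·106 = 683.
Buyers' price falls by p* − pb = 136 − 106 = 30; sellers' price rises by ps − p* = 140 − 136 = 4.
So consumers capture 30/34 = 15/17 of each unit of subsidy.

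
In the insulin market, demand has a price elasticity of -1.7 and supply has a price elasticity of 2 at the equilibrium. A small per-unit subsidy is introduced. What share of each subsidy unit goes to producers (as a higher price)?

For a small subsidy around the equilibrium, the benefit split depends on the relative slopes, which at a point are proportional to the elasticities.
Buyer share = εs/(εs + |εd|) = 2/(2 + 1.7) = 20/37; seller share = |εd|/(εs + |εd|) = 17/37.
So producers capture 17/37 of the subsidy.

Producer share = 17/37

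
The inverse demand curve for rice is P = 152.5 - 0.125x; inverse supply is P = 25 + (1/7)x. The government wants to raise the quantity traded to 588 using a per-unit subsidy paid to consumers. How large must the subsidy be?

At x = 588, from the demand curve buyers pay Pb = 152.5 − 0.125·588 = 79; from the supply curve sellers need Ps = 25 + (1/7)·588 = 109.
The subsidy must fill the gap: s = Ps − Pb = 109 − 79 = 30.

Required subsidy s = 30 per unit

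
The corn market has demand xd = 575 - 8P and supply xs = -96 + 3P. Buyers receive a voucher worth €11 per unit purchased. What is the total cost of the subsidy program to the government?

Pre-subsidy: 575 - 8P = -96 + 3P gives P* = 61, x* = 87.
With the rebate, buyers effectively pay Pb = Ps − 11, where Ps is the price sellers receive.
Demand in terms of Ps becomes xd = 575 − 8(Ps − 11) = 663 - 8Ps. Setting this equal to supply: 663 - 8Ps = -96 + 3Ps, so Ps = 69.
Buyers pay Pb = 69 − 11 = 58; x' = -96 + 3·69 = 111.
Government outlay = subsidy × quantity = 11 × 111 = 1221.

Government cost = €1221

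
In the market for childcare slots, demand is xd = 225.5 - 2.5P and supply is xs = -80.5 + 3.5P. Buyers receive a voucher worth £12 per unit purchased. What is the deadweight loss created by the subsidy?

Deadweight loss = £105

Pre-subsidy: 225.5 - 2.5P = -80.5 + 3.5P gives P* = 51, x* = 98.
With the rebate, buyers effectively pay Pb = Ps − 12, where Ps is the price sellers receive.
Demand in terms of Ps becomes xd = 225.5 − 2.5(Ps − 12) = 255.5 - 2.5Ps. Setting this equal to supply: 255.5 - 2.5Ps = -80.5 + 3.5Ps, so Ps = 56.
Buyers pay Pb = 56 − 12 = 44; x' = -80.5 + 3.5·56 = 115.5.
The subsidy expands output by 115.5 − 98 = 17.5 past the efficient level; on those units the gap between marginal cost and willingness to pay runs from 0 up to 12.
DWL = ½ × 12 × 17.5 = 105.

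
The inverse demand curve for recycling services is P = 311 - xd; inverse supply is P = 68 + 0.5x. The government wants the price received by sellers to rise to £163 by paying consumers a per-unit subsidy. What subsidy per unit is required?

Required subsidy s = £42 per unit

At a seller price of 163, quantity supplied is -136 + 2·163 = 190.
Buyers absorb 190 only when they pay Pb = 311 − 1·190 = 121.
s = Ps − Pb = 163 − 121 = 42.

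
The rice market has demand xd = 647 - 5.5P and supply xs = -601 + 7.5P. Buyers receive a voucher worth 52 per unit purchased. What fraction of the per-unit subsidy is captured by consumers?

Consumer share = 15/26

Pre-subsidy: 647 - 5.5P = -601 + 7.5P gives P* = 96, x* = 119.
With the rebate, buyers effectively pay Pb = Ps − 52, where Ps is the price sellers receive.
Demand in terms of Ps becomes xd = 647 − 5.5(Ps − 52) = 933 - 5.5Ps. Setting this equal to supply: 933 - 5.5Ps = -601 + 7.5Ps, so Ps = 118.
Buyers pay Pb = 118 − 52 = 66; x' = -601 + 7.5·118 = 284.
Buyers' price falls by P* − Pb = 96 − 66 = 30; sellers' price rises by Ps − P* = 118 − 96 = 22.
So consumers capture 30/52 = 15/26 of each unit of subsidy.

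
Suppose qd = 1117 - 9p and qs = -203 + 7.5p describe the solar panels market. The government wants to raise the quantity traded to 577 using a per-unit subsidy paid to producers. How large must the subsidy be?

Required subsidy s = 44 per unit

At q = 577, invert demand for the buyer price: pb = (1117 − 577)/9 = 60; invert supply for the seller price: ps = (577 − (-203))/7.5 = 104.
The subsidy must fill the gap: s = ps − pb = 104 − 60 = 44.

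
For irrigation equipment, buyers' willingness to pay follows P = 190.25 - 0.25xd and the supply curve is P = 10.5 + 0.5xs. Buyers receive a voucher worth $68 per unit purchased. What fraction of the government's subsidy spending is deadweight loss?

DWL / government spending = 136/991

Pre-subsidy: 190.25 - 0.25x = 10.5 + 0.5x gives x* = 719/3 and P* = 391/3.
With the rebate, buyers effectively pay Pb = Ps − 68, where Ps is the price sellers receive.
On the curves, Pb = 190.25 - 0.25x and Ps = 10.5 + 0.5x; the wedge Ps − Pb = 68 gives 10.5 + 0.5x − (190.25 - 0.25x) = 68, so x' = 991/3.
Then Pb = 190.25 − 0.25·(991/3) = 323/3 and Ps = 10.5 + 0.5·(991/3) = 527/3.
ΔCS = ½(719/3 + 991/3)(391/3 − 323/3) = 6460; ΔPS = ½(719/3 + 991/3)(527/3 − 391/3) = 12920.
Government spending = 68 × 991/3 = 67388/3.
DWL = ½ × 68 × (991/3 − 719/3) = 9248/3; fraction = (9248/3) / (67388/3) = 136/991.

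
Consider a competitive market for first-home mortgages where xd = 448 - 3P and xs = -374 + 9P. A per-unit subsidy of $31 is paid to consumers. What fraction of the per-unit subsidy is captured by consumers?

Consumer share = 0.75

Pre-subsidy: 448 - 3P = -374 + 9P gives P* = 68.5, x* = 242.5.
With the rebate, buyers effectively pay Pb = Ps − 31, where Ps is the price sellers receive.
Demand in terms of Ps becomes xd = 448 − 3(Ps − 31) = 541 - 3Ps. Setting this equal to supply: 541 - 3Ps = -374 + 9Ps, so Ps = 76.25.
Buyers pay Pb = 76.25 − 31 = 45.25; x' = -374 + 9·76.25 = 312.25.
Buyers' price falls by P* − Pb = 68.5 − 45.25 = 23.25; sellers' price rises by Ps − P* = 76.25 − 68.5 = 7.75.
So consumers capture 23.25/31 = 0.75 of each unit of subsidy.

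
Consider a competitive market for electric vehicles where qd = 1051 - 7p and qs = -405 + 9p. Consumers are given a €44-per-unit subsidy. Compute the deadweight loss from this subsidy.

Pre-subsidy: 1051 - 7p = -405 + 9p gives p* = 91, q* = 414.
With the rebate, buyers effectively pay pb = ps − 44, where ps is the price sellers receive.
Demand in terms of ps becomes qd = 1051 − 7(ps − 44) = 1359 - 7ps. Setting this equal to supply: 1359 - 7ps = -405 + 9ps, so ps = 110.25.
Buyers pay pb = 110.25 − 44 = 66.25; q' = -405 + 9·110.25 = 587.25.
The subsidy expands output by 587.25 − 414 = 173.25 past the efficient level; on those units the gap between marginal cost and willingness to pay runs from 0 up to 44.
DWL = ½ × 44 × 173.25 = 3811.5.

Deadweight loss = €3811.5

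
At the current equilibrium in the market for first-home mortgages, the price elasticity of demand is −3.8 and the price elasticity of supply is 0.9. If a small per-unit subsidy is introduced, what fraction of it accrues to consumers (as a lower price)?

For a small subsidy around the equilibrium, the benefit split depends on the relative slopes, which at a point are proportional to the elasticities.
Buyer share = εs/(εs + |εd|) = 0.9/(0.9 + 3.8) = 9/47; seller share = |εd|/(εs + |εd|) = 38/47.

Consumer share = 9/47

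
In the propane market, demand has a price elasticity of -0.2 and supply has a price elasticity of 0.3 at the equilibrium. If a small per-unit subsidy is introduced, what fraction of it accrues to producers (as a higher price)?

Producer share = 0.4

For a small subsidy around the equilibrium, the benefit split depends on the relative slopes, which at a point are proportional to the elasticities.
Buyer share = εs/(εs + |εd|) = 0.3/(0.3 + 0.2) = 0.6; seller share = |εd|/(εs + |εd|) = 0.4.
So producers capture 0.4 of the subsidy.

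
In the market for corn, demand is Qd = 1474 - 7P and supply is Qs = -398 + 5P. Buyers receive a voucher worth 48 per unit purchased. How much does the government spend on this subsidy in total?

Government cost = 25056

Pre-subsidy: 1474 - 7P = -398 + 5P gives P* = 156, Q* = 382.
With the rebate, buyers effectively pay Pb = Ps − 48, where Ps is the price sellers receive.
Demand in terms of Ps becomes Qd = 1474 − 7(Ps − 48) = 1810 - 7Ps. Setting this equal to supply: 1810 - 7Ps = -398 + 5Ps, so Ps = 184.
Buyers pay Pb = 184 − 48 = 136; Q' = -398 + 5·184 = 522.
Government outlay = subsidy × quantity = 48 × 522 = 25056.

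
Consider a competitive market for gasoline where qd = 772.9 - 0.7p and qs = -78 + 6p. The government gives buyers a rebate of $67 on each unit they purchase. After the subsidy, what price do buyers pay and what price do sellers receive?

Buyers pay $67; sellers receive $134

Pre-subsidy: 772.9 - 0.7p = -78 + 6p gives p* = 127, q* = 684.
With the rebate, buyers effectively pay pb = ps − 67, where ps is the price sellers receive.
Demand in terms of ps becomes qd = 772.9 − 0.7(ps − 67) = 819.8 - 0.7ps. Setting this equal to supply: 819.8 - 0.7ps = -78 + 6ps, so ps = 134.
Buyers pay pb = 134 − 67 = 67; q' = -78 + 6·134 = 726.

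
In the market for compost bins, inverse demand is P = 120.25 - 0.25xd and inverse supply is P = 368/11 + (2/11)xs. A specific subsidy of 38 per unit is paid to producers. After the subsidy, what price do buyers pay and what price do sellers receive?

Pre-subsidy: 120.25 - 0.25x = 368/11 + (2/11)x gives x* = 201 and P* = 70.
With the subsidy, sellers receive Ps = Pb + 38 for each unit, where Pb is the price buyers pay.
On the curves, Pb = 120.25 - 0.25x and Ps = 368/11 + (2/11)x; the wedge Ps − Pb = 38 gives 368/11 + (2/11)x − (120.25 - 0.25x) = 38, so x' = 289.
Then Pb = 120.25 − 0.25·289 = 48 and Ps = 368/11 + (2/11)·289 = 86.

Buyers pay 48; sellers receive 86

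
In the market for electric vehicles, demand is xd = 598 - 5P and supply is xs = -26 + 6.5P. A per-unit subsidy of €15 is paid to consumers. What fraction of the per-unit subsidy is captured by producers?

Producer share = 10/23

Pre-subsidy: 598 - 5P = -26 + 6.5P gives P* = 1248/23, x* = 7514/23.
With the rebate, buyers effectively pay Pb = Ps − 15, where Ps is the price sellers receive.
Demand in terms of Ps becomes xd = 598 − 5(Ps − 15) = 673 - 5Ps. Setting this equal to supply: 673 - 5Ps = -26 + 6.5Ps, so Ps = 1398/23.
Buyers pay Pb = 1398/23 − 15 = 1053/23; x' = -26 + 6.5·(1398/23) = 8489/23.
Buyers' price falls by P* − Pb = 1248/23 − 1053/23 = 195/23; sellers' price rises by Ps − P* = 1398/23 − 1248/23 = 150/23.
So producers capture (150/23)/15 = 10/23 of each unit of subsidy.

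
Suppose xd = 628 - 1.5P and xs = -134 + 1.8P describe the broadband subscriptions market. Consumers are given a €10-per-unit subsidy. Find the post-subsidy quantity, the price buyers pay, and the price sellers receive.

Pre-subsidy: 628 - 1.5P = -134 + 1.8P gives P* = 2540/11, x* = 3098/11.
With the rebate, buyers effectively pay Pb = Ps − 10, where Ps is the price sellers receive.
Demand in terms of Ps becomes xd = 628 − 1.5(Ps − 10) = 643 - 1.5Ps. Setting this equal to supply: 643 - 1.5Ps = -134 + 1.8Ps, so Ps = 2590/11.
Buyers pay Pb = 2590/11 − 10 = 2480/11; x' = -134 + 1.8·(2590/11) = 3188/11.

x' = 3188/11; buyers pay 2480/11; sellers receive 2590/11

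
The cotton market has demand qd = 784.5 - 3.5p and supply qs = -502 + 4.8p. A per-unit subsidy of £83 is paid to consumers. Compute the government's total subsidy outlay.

Pre-subsidy: 784.5 - 3.5p = -502 + 4.8p gives p* = 155, q* = 242.
With the rebate, buyers effectively pay pb = ps − 83, where ps is the price sellers receive.
Demand in terms of ps becomes qd = 784.5 − 3.5(ps − 83) = 1075 - 3.5ps. Setting this equal to supply: 1075 - 3.5ps = -502 + 4.8ps, so ps = 190.
Buyers pay pb = 190 − 83 = 107; q' = -502 + 4.8·190 = 410.
Government outlay = subsidy × quantity = 83 × 410 = 34030.

Government cost = £34030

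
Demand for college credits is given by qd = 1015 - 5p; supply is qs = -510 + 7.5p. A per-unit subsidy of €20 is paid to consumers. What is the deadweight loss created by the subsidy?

Deadweight loss = €600

Pre-subsidy: 1015 - 5p = -510 + 7.5p gives p* = 122, q* = 405.
With the rebate, buyers effectively pay pb = ps − 20, where ps is the price sellers receive.
Demand in terms of ps becomes qd = 1015 − 5(ps − 20) = 1115 - 5ps. Setting this equal to supply: 1115 - 5ps = -510 + 7.5ps, so ps = 130.
Buyers pay pb = 130 − 20 = 110; q' = -510 + 7.5·130 = 465.
The subsidy expands output by 465 − 405 = 60 past the efficient level; on those units the gap between marginal cost and willingness to pay runs from 0 up to 20.
DWL = ½ × 20 × 60 = 600.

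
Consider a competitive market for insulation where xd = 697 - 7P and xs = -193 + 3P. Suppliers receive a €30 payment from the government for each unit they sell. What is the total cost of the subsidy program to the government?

Government cost = €4110

Pre-subsidy: 697 - 7P = -193 + 3P gives P* = 89, x* = 74.
With the subsidy, sellers receive Ps = Pb + 30 for each unit, where Pb is the price buyers pay.
Supply in terms of Pb becomes xs = -193 + 3(Pb + 30) = -103 + 3Pb. Setting this equal to demand: 697 - 7Pb = -103 + 3Pb, so Pb = 80.
Sellers receive Ps = 80 + 30 = 110; x' = 697 − 7·80 = 137.
Government outlay = subsidy × quantity = 30 × 137 = 4110.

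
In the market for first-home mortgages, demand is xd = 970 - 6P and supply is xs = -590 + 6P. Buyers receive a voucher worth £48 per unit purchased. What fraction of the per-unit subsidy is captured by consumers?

Consumer share = 0.5

Pre-subsidy: 970 - 6P = -590 + 6P gives P* = 130, x* = 190.
With the rebate, buyers effectively pay Pb = Ps − 48, where Ps is the price sellers receive.
Demand in terms of Ps becomes xd = 970 − 6(Ps − 48) = 1258 - 6Ps. Setting this equal to supply: 1258 - 6Ps = -590 + 6Ps, so Ps = 154.
Buyers pay Pb = 154 − 48 = 106; x' = -590 + 6·154 = 334.
Buyers' price falls by P* − Pb = 130 − 106 = 24; sellers' price rises by Ps − P* = 154 − 130 = 24.
So consumers capture 24/48 = 0.5 of each unit of subsidy.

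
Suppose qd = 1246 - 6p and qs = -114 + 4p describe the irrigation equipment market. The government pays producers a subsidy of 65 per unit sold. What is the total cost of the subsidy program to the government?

Pre-subsidy: 1246 - 6p = -114 + 4p gives p* = 136, q* = 430.
With the subsidy, sellers receive ps = pb + 65 for each unit, where pb is the price buyers pay.
Supply in terms of pb becomes qs = -114 + 4(pb + 65) = 146 + 4pb. Setting this equal to demand: 1246 - 6pb = 146 + 4pb, so pb = 110.
Sellers receive ps = 110 + 65 = 175; q' = 1246 − 6·110 = 586.
Government outlay = subsidy × quantity = 65 × 586 = 38090.

Government cost = 38090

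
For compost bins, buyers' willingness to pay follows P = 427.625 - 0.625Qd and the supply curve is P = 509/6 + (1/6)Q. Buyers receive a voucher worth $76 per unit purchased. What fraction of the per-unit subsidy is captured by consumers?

Pre-subsidy: 427.625 - 0.625Q = 509/6 + (1/6)Q gives Q* = 433 and P* = 157.
With the rebate, buyers effectively pay Pb = Ps − 76, where Ps is the price sellers receive.
On the curves, Pb = 427.625 - 0.625Q and Ps = 509/6 + (1/6)Q; the wedge Ps − Pb = 76 gives 509/6 + (1/6)Q − (427.625 - 0.625Q) = 76, so Q' = 529.
Then Pb = 427.625 − 0.625·529 = 97 and Ps = 509/6 + (1/6)·529 = 173.
Buyers' price falls by P* − Pb = 157 − 97 = 60; sellers' price rises by Ps − P* = 173 − 157 = 16.
So consumers capture 60/76 = 15/19 of each unit of subsidy.

Consumer share = 15/19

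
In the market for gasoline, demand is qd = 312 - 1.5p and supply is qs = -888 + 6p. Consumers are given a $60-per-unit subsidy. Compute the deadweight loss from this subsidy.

Pre-subsidy: 312 - 1.5p = -888 + 6p gives p* = 160, q* = 72.
With the rebate, buyers effectively pay pb = ps − 60, where ps is the price sellers receive.
Demand in terms of ps becomes qd = 312 − 1.5(ps − 60) = 402 - 1.5ps. Setting this equal to supply: 402 - 1.5ps = -888 + 6ps, so ps = 172.
Buyers pay pb = 172 − 60 = 112; q' = -888 + 6·172 = 144.
The subsidy expands output by 144 − 72 = 72 past the efficient level; on those units the gap between marginal cost and willingness to pay runs from 0 up to 60.
DWL = ½ × 60 × 72 = 2160.

Deadweight loss = $2160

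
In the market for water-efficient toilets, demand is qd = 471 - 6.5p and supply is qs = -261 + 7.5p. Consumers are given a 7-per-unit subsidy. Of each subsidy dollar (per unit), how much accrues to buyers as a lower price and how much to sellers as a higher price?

Pre-subsidy: 471 - 6.5p = -261 + 7.5p gives p* = 366/7, q* = 918/7.
With the rebate, buyers effectively pay pb = ps − 7, where ps is the price sellers receive.
Demand in terms of ps becomes qd = 471 − 6.5(ps − 7) = 516.5 - 6.5ps. Setting this equal to supply: 516.5 - 6.5ps = -261 + 7.5ps, so ps = 1555/28.
Buyers pay pb = 1555/28 − 7 = 1359/28; q' = -261 + 7.5·(1555/28) = 8709/56.
Buyers' price falls by p* − pb = 366/7 − 1359/28 = 3.75; sellers' price rises by ps − p* = 1555/28 − 366/7 = 3.25.

Buyers gain 3.75 per unit; sellers gain 3.25 per unit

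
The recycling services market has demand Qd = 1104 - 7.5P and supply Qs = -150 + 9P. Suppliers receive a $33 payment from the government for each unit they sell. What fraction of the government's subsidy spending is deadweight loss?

Pre-subsidy: 1104 - 7.5P = -150 + 9P gives P* = 76, Q* = 534.
With the subsidy, sellers receive Ps = Pb + 33 for each unit, where Pb is the price buyers pay.
Supply in terms of Pb becomes Qs = -150 + 9(Pb + 33) = 147 + 9Pb. Setting this equal to demand: 1104 - 7.5Pb = 147 + 9Pb, so Pb = 58.
Sellers receive Ps = 58 + 33 = 91; Q' = 1104 − 7.5·58 = 669.
ΔCS = ½(534 + 669)(76 − 58) = 10827; ΔPS = ½(534 + 669)(91 − 76) = 9022.5.
Government spending = 33 × 669 = 22077.
DWL = ½ × 33 × (669 − 534) = 2227.5; fraction = 2227.5 / 22077 = 45/446.

DWL / government spending = 45/446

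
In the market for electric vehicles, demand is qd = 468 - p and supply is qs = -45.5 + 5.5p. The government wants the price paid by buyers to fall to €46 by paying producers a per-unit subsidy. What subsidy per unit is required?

At a buyer price of 46, quantity demanded is 468 − 1·46 = 422.
Sellers supply 422 only when they receive ps with -45.5 + 5.5·ps = 422, i.e. ps = 85.
s = ps − pb = 85 − 46 = 39.

Required subsidy s = €39 per unit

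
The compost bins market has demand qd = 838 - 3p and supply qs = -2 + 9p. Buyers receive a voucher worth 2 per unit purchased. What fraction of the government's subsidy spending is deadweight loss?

DWL / government spending = 9/2530

Pre-subsidy: 838 - 3p = -2 + 9p gives p* = 70, q* = 628.
With the rebate, buyers effectively pay pb = ps − 2, where ps is the price sellers receive.
Demand in terms of ps becomes qd = 838 − 3(ps − 2) = 844 - 3ps. Setting this equal to supply: 844 - 3ps = -2 + 9ps, so ps = 70.5.
Buyers pay pb = 70.5 − 2 = 68.5; q' = -2 + 9·70.5 = 632.5.
ΔCS = ½(628 + 632.5)(70 − 68.5) = 945.375; ΔPS = ½(628 + 632.5)(70.5 − 70) = 315.125.
Government spending = 2 × 632.5 = 1265.
DWL = ½ × 2 × (632.5 − 628) = 4.5; fraction = 4.5 / 1265 = 9/2530.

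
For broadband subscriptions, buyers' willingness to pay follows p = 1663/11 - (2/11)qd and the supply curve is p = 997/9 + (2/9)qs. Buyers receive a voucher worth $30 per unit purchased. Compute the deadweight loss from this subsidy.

Deadweight loss = $1113.75

Pre-subsidy: 1663/11 - (2/11)q = 997/9 + (2/9)q gives q* = 100 and p* = 133.
With the rebate, buyers effectively pay pb = ps − 30, where ps is the price sellers receive.
On the curves, pb = 1663/11 - (2/11)q and ps = 997/9 + (2/9)q; the wedge ps − pb = 30 gives 997/9 + (2/9)q − (1663/11 - (2/11)q) = 30, so q' = 174.25.
Then pb = 1663/11 − (2/11)·174.25 = 119.5 and ps = 997/9 + (2/9)·174.25 = 149.5.
The subsidy expands output by 174.25 − 100 = 74.25 past the efficient level; on those units the gap between marginal cost and willingness to pay runs from 0 up to 30.
DWL = ½ × 30 × 74.25 = 1113.75.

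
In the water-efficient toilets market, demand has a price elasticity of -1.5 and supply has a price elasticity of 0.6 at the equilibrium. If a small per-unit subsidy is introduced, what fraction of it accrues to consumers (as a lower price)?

For a small subsidy around the equilibrium, the benefit split depends on the relative slopes, which at a point are proportional to the elasticities.
Buyer share = εs/(εs + |εd|) = 0.6/(0.6 + 1.5) = 2/7; seller share = |εd|/(εs + |εd|) = 5/7.

Consumer share = 2/7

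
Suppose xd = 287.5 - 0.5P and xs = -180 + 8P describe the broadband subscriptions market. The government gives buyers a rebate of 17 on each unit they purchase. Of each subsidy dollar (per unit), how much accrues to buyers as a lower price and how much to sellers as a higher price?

Buyers gain 16 per unit; sellers gain 1 per unit

Pre-subsidy: 287.5 - 0.5P = -180 + 8P gives P* = 55, x* = 260.
With the rebate, buyers effectively pay Pb = Ps − 17, where Ps is the price sellers receive.
Demand in terms of Ps becomes xd = 287.5 − 0.5(Ps − 17) = 296 - 0.5Ps. Setting this equal to supply: 296 - 0.5Ps = -180 + 8Ps, so Ps = 56.
Buyers pay Pb = 56 − 17 = 39; x' = -180 + 8·56 = 268.
Buyers' price falls by P* − Pb = 55 − 39 = 16; sellers' price rises by Ps − P* = 56 − 55 = 1.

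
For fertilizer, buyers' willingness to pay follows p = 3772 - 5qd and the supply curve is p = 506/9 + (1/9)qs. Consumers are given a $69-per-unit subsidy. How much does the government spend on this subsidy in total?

Pre-subsidy: 3772 - 5q = 506/9 + (1/9)q gives q* = 727 and p* = 137.
With the rebate, buyers effectively pay pb = ps − 69, where ps is the price sellers receive.
On the curves, pb = 3772 - 5q and ps = 506/9 + (1/9)q; the wedge ps − pb = 69 gives 506/9 + (1/9)q − (3772 - 5q) = 69, so q' = 740.5.
Then pb = 3772 − 5·740.5 = 69.5 and ps = 506/9 + (1/9)·740.5 = 138.5.
Government outlay = subsidy × quantity = 69 × 740.5 = 51094.5.

Government cost = $51094.5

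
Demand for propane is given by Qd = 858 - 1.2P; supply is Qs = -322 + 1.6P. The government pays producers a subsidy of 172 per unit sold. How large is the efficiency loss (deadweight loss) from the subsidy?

Pre-subsidy: 858 - 1.2P = -322 + 1.6P gives P* = 2950/7, Q* = 2466/7.
With the subsidy, sellers receive Ps = Pb + 172 for each unit, where Pb is the price buyers pay.
Supply in terms of Pb becomes Qs = -322 + 1.6(Pb + 172) = -46.8 + 1.6Pb. Setting this equal to demand: 858 - 1.2Pb = -46.8 + 1.6Pb, so Pb = 2262/7.
Sellers receive Ps = 2262/7 + 172 = 3466/7; Q' = 858 − 1.2·(2262/7) = 16458/35.
The subsidy expands output by 16458/35 − 2466/7 = 4128/35 past the efficient level; on those units the gap between marginal cost and willingness to pay runs from 0 up to 172.
DWL = ½ × 172 × 4128/35 = 355008/35.

Deadweight loss = 355008/35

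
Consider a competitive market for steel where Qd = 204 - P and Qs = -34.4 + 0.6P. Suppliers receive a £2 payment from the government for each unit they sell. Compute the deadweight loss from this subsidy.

Deadweight loss = £0.75

Pre-subsidy: 204 - P = -34.4 + 0.6P gives P* = 149, Q* = 55.
With the subsidy, sellers receive Ps = Pb + 2 for each unit, where Pb is the price buyers pay.
Supply in terms of Pb becomes Qs = -34.4 + 0.6(Pb + 2) = -33.2 + 0.6Pb. Setting this equal to demand: 204 - Pb = -33.2 + 0.6Pb, so Pb = 148.25.
Sellers receive Ps = 148.25 + 2 = 150.25; Q' = 204 − 1·148.25 = 55.75.
The subsidy expands output by 55.75 − 55 = 0.75 past the efficient level; on those units the gap between marginal cost and willingness to pay runs from 0 up to 2.
DWL = ½ × 2 × 0.75 = 0.75.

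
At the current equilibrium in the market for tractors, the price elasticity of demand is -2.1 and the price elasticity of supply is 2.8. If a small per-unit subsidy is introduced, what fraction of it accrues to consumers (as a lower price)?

Consumer share = 4/7

For a small subsidy around the equilibrium, the benefit split depends on the relative slopes, which at a point are proportional to the elasticities.
Buyer share = εs/(εs + |εd|) = 2.8/(2.8 + 2.1) = 4/7; seller share = |εd|/(εs + |εd|) = 3/7.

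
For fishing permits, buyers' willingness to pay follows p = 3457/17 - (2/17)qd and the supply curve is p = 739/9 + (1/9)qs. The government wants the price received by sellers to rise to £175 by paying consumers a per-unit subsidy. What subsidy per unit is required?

At a seller price of 175, quantity supplied is -739 + 9·175 = 836.
Buyers absorb 836 only when they pay pb = 3457/17 − (2/17)·836 = 105.
s = ps − pb = 175 − 105 = 70.

Required subsidy s = £70 per unit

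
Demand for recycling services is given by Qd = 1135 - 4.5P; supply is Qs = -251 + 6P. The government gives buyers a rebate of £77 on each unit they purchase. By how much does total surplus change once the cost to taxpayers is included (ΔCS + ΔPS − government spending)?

Pre-subsidy: 1135 - 4.5P = -251 + 6P gives P* = 132, Q* = 541.
With the rebate, buyers effectively pay Pb = Ps − 77, where Ps is the price sellers receive.
Demand in terms of Ps becomes Qd = 1135 − 4.5(Ps − 77) = 1481.5 - 4.5Ps. Setting this equal to supply: 1481.5 - 4.5Ps = -251 + 6Ps, so Ps = 165.
Buyers pay Pb = 165 − 77 = 88; Q' = -251 + 6·165 = 739.
ΔCS = ½(541 + 739)(132 − 88) = 28160; ΔPS = ½(541 + 739)(165 − 132) = 21120.
Government spending = 77 × 739 = 56903.
Net change = 28160 + 21120 − 56903 = -7623. The loss equals the DWL triangle ½·77·198.

Net change in total surplus = -£7623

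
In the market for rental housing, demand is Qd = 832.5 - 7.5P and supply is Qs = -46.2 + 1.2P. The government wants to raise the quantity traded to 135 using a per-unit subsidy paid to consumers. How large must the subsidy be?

At Q = 135, invert demand for the buyer price: Pb = (832.5 − 135)/7.5 = 93; invert supply for the seller price: Ps = (135 − (-46.2))/1.2 = 151.
The subsidy must fill the gap: s = Ps − Pb = 151 − 93 = 58.

Required subsidy s = 58 per unit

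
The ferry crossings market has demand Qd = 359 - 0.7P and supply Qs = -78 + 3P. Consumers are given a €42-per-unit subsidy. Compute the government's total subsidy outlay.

Pre-subsidy: 359 - 0.7P = -78 + 3P gives P* = 4370/37, Q* = 10224/37.
With the rebate, buyers effectively pay Pb = Ps − 42, where Ps is the price sellers receive.
Demand in terms of Ps becomes Qd = 359 − 0.7(Ps − 42) = 388.4 - 0.7Ps. Setting this equal to supply: 388.4 - 0.7Ps = -78 + 3Ps, so Ps = 4664/37.
Buyers pay Pb = 4664/37 − 42 = 3110/37; Q' = -78 + 3·(4664/37) = 11106/37.
Government outlay = subsidy × quantity = 42 × 11106/37 = 466452/37.

Government cost = 466452/37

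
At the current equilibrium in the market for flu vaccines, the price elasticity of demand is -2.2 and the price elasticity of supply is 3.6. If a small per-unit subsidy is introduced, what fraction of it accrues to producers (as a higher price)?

Producer share = 11/29

For a small subsidy around the equilibrium, the benefit split depends on the relative slopes, which at a point are proportional to the elasticities.
Buyer share = εs/(εs + |εd|) = 3.6/(3.6 + 2.2) = 18/29; seller share = |εd|/(εs + |εd|) = 11/29.
So producers capture 11/29 of the subsidy.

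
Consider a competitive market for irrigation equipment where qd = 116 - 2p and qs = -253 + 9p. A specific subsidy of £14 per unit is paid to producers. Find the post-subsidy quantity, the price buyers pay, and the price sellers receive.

q' = 790/11; buyers pay 243/11; sellers receive 397/11

Pre-subsidy: 116 - 2p = -253 + 9p gives p* = 369/11, q* = 538/11.
With the subsidy, sellers receive ps = pb + 14 for each unit, where pb is the price buyers pay.
Supply in terms of pb becomes qs = -253 + 9(pb + 14) = -127 + 9pb. Setting this equal to demand: 116 - 2pb = -127 + 9pb, so pb = 243/11.
Sellers receive ps = 243/11 + 14 = 397/11; q' = 116 − 2·(243/11) = 790/11.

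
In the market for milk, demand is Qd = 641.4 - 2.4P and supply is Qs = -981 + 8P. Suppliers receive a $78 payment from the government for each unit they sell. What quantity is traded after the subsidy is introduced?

Q' = 411

Pre-subsidy: 641.4 - 2.4P = -981 + 8P gives P* = 156, Q* = 267.
With the subsidy, sellers receive Ps = Pb + 78 for each unit, where Pb is the price buyers pay.
Supply in terms of Pb becomes Qs = -981 + 8(Pb + 78) = -357 + 8Pb. Setting this equal to demand: 641.4 - 2.4Pb = -357 + 8Pb, so Pb = 96.
Sellers receive Ps = 96 + 78 = 174; Q' = 641.4 − 2.4·96 = 411.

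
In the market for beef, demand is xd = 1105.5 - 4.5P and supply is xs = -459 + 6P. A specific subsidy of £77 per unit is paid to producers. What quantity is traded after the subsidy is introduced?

x' = 633

Pre-subsidy: 1105.5 - 4.5P = -459 + 6P gives P* = 149, x* = 435.
With the subsidy, sellers receive Ps = Pb + 77 for each unit, where Pb is the price buyers pay.
Supply in terms of Pb becomes xs = -459 + 6(Pb + 77) = 3 + 6Pb. Setting this equal to demand: 1105.5 - 4.5Pb = 3 + 6Pb, so Pb = 105.
Sellers receive Ps = 105 + 77 = 182; x' = 1105.5 − 4.5·105 = 633.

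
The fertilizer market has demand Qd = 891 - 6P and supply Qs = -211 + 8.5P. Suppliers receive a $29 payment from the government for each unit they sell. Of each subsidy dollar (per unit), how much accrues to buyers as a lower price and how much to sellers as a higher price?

Buyers gain $17 per unit; sellers gain $12 per unit

Pre-subsidy: 891 - 6P = -211 + 8.5P gives P* = 76, Q* = 435.
With the subsidy, sellers receive Ps = Pb + 29 for each unit, where Pb is the price buyers pay.
Supply in terms of Pb becomes Qs = -211 + 8.5(Pb + 29) = 35.5 + 8.5Pb. Setting this equal to demand: 891 - 6Pb = 35.5 + 8.5Pb, so Pb = 59.
Sellers receive Ps = 59 + 29 = 88; Q' = 891 − 6·59 = 537.
Buyers' price falls by P* − Pb = 76 − 59 = 17; sellers' price rises by Ps − P* = 88 − 76 = 12.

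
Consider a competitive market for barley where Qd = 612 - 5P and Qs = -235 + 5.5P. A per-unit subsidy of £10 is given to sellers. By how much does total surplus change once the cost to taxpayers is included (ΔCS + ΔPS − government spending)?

Net change in total surplus = -2750/21

Pre-subsidy: 612 - 5P = -235 + 5.5P gives P* = 242/3, Q* = 626/3.
With the subsidy, sellers receive Ps = Pb + 10 for each unit, where Pb is the price buyers pay.
Supply in terms of Pb becomes Qs = -235 + 5.5(Pb + 10) = -180 + 5.5Pb. Setting this equal to demand: 612 - 5Pb = -180 + 5.5Pb, so Pb = 528/7.
Sellers receive Ps = 528/7 + 10 = 598/7; Q' = 612 − 5·(528/7) = 1644/7.
ΔCS = ½(626/3 + 1644/7)(242/3 − 528/7) = 512270/441; ΔPS = ½(626/3 + 1644/7)(598/7 − 242/3) = 465700/441.
Government spending = 10 × 1644/7 = 16440/7.
Net change = 512270/441 + 465700/441 − 16440/7 = -2750/21. The loss equals the DWL triangle ½·10·550/21.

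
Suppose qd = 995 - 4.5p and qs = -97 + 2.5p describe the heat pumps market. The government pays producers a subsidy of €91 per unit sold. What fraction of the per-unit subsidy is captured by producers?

Producer share = 9/14

Pre-subsidy: 995 - 4.5p = -97 + 2.5p gives p* = 156, q* = 293.
With the subsidy, sellers receive ps = pb + 91 for each unit, where pb is the price buyers pay.
Supply in terms of pb becomes qs = -97 + 2.5(pb + 91) = 130.5 + 2.5pb. Setting this equal to demand: 995 - 4.5pb = 130.5 + 2.5pb, so pb = 123.5.
Sellers receive ps = 123.5 + 91 = 214.5; q' = 995 − 4.5·123.5 = 439.25.
Buyers' price falls by p* − pb = 156 − 123.5 = 32.5; sellers' price rises by ps − p* = 214.5 − 156 = 58.5.
So producers capture 58.5/91 = 9/14 of each unit of subsidy.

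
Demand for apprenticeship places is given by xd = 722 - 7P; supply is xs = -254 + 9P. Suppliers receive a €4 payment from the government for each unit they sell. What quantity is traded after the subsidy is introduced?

Pre-subsidy: 722 - 7P = -254 + 9P gives P* = 61, x* = 295.
With the subsidy, sellers receive Ps = Pb + 4 for each unit, where Pb is the price buyers pay.
Supply in terms of Pb becomes xs = -254 + 9(Pb + 4) = -218 + 9Pb. Setting this equal to demand: 722 - 7Pb = -218 + 9Pb, so Pb = 58.75.
Sellers receive Ps = 58.75 + 4 = 62.75; x' = 722 − 7·58.75 = 310.75.

x' = 310.75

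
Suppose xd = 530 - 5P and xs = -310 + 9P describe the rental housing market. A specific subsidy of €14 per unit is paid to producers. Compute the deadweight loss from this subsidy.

Pre-subsidy: 530 - 5P = -310 + 9P gives P* = 60, x* = 230.
With the subsidy, sellers receive Ps = Pb + 14 for each unit, where Pb is the price buyers pay.
Supply in terms of Pb becomes xs = -310 + 9(Pb + 14) = -184 + 9Pb. Setting this equal to demand: 530 - 5Pb = -184 + 9Pb, so Pb = 51.
Sellers receive Ps = 51 + 14 = 65; x' = 530 − 5·51 = 275.
The subsidy expands output by 275 − 230 = 45 past the efficient level; on those units the gap between marginal cost and willingness to pay runs from 0 up to 14.
DWL = ½ × 14 × 45 = 315.

Deadweight loss = €315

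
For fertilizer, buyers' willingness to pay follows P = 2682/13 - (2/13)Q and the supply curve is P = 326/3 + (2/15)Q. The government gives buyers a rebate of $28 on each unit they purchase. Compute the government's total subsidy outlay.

Government cost = $12250

Pre-subsidy: 2682/13 - (2/13)Q = 326/3 + (2/15)Q gives Q* = 340 and P* = 154.
With the rebate, buyers effectively pay Pb = Ps − 28, where Ps is the price sellers receive.
On the curves, Pb = 2682/13 - (2/13)Q and Ps = 326/3 + (2/15)Q; the wedge Ps − Pb = 28 gives 326/3 + (2/15)Q − (2682/13 - (2/13)Q) = 28, so Q' = 437.5.
Then Pb = 2682/13 − (2/13)·437.5 = 139 and Ps = 326/3 + (2/15)·437.5 = 167.
Government outlay = subsidy × quantity = 28 × 437.5 = 12250.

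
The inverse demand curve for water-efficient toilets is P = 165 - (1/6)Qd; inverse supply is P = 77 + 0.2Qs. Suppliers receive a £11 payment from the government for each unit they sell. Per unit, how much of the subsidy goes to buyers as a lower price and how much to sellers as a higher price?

Buyers gain £5 per unit; sellers gain £6 per unit

Pre-subsidy: 165 - (1/6)Q = 77 + 0.2Q gives Q* = 240 and P* = 125.
With the subsidy, sellers receive Ps = Pb + 11 for each unit, where Pb is the price buyers pay.
On the curves, Pb = 165 - (1/6)Q and Ps = 77 + 0.2Q; the wedge Ps − Pb = 11 gives 77 + 0.2Q − (165 - (1/6)Q) = 11, so Q' = 270.
Then Pb = 165 − (1/6)·270 = 120 and Ps = 77 + 0.2·270 = 131.
Buyers' price falls by P* − Pb = 125 − 120 = 5; sellers' price rises by Ps − P* = 131 − 125 = 6.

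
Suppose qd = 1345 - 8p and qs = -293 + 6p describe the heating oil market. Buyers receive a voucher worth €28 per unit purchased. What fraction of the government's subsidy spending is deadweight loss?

Pre-subsidy: 1345 - 8p = -293 + 6p gives p* = 117, q* = 409.
With the rebate, buyers effectively pay pb = ps − 28, where ps is the price sellers receive.
Demand in terms of ps becomes qd = 1345 − 8(ps − 28) = 1569 - 8ps. Setting this equal to supply: 1569 - 8ps = -293 + 6ps, so ps = 133.
Buyers pay pb = 133 − 28 = 105; q' = -293 + 6·133 = 505.
ΔCS = ½(409 + 505)(117 − 105) = 5484; ΔPS = ½(409 + 505)(133 − 117) = 7312.
Government spending = 28 × 505 = 14140.
DWL = ½ × 28 × (505 − 409) = 1344; fraction = 1344 / 14140 = 48/505.

DWL / government spending = 48/505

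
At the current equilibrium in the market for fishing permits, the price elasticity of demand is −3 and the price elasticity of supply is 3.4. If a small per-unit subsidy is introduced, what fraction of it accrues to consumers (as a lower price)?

Consumer share = 0.53125

For a small subsidy around the equilibrium, the benefit split depends on the relative slopes, which at a point are proportional to the elasticities.
Buyer share = εs/(εs + |εd|) = 3.4/(3.4 + 3) = 0.53125; seller share = |εd|/(εs + |εd|) = 0.46875.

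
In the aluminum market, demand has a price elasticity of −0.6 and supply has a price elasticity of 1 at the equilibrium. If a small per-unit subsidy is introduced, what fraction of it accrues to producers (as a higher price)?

Producer share = 0.375

For a small subsidy around the equilibrium, the benefit split depends on the relative slopes, which at a point are proportional to the elasticities.
Buyer share = εs/(εs + |εd|) = 1/(1 + 0.6) = 0.625; seller share = |εd|/(εs + |εd|) = 0.375.
So producers capture 0.375 of the subsidy.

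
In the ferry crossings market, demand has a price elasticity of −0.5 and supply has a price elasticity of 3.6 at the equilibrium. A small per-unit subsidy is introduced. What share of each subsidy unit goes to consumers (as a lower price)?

For a small subsidy around the equilibrium, the benefit split depends on the relative slopes, which at a point are proportional to the elasticities.
Buyer share = εs/(εs + |εd|) = 3.6/(3.6 + 0.5) = 36/41; seller share = |εd|/(εs + |εd|) = 5/41.

Consumer share = 36/41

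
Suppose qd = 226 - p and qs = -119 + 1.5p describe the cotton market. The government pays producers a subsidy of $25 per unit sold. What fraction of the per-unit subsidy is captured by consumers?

Consumer share = 0.6

Pre-subsidy: 226 - p = -119 + 1.5p gives p* = 138, q* = 88.
With the subsidy, sellers receive ps = pb + 25 for each unit, where pb is the price buyers pay.
Supply in terms of pb becomes qs = -119 + 1.5(pb + 25) = -81.5 + 1.5pb. Setting this equal to demand: 226 - pb = -81.5 + 1.5pb, so pb = 123.
Sellers receive ps = 123 + 25 = 148; q' = 226 − 1·123 = 103.
Buyers' price falls by p* − pb = 138 − 123 = 15; sellers' price rises by ps − p* = 148 − 138 = 10.
So consumers capture 15/25 = 0.6 of each unit of subsidy.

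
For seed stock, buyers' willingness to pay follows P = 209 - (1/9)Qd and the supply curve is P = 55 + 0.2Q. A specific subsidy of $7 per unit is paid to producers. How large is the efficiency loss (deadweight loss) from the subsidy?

Deadweight loss = $78.75

Pre-subsidy: 209 - (1/9)Q = 55 + 0.2Q gives Q* = 495 and P* = 154.
With the subsidy, sellers receive Ps = Pb + 7 for each unit, where Pb is the price buyers pay.
On the curves, Pb = 209 - (1/9)Q and Ps = 55 + 0.2Q; the wedge Ps − Pb = 7 gives 55 + 0.2Q − (209 - (1/9)Q) = 7, so Q' = 517.5.
Then Pb = 209 − (1/9)·517.5 = 151.5 and Ps = 55 + 0.2·517.5 = 158.5.
The subsidy expands output by 517.5 − 495 = 22.5 past the efficient level; on those units the gap between marginal cost and willingness to pay runs from 0 up to 7.
DWL = ½ × 7 × 22.5 = 78.75.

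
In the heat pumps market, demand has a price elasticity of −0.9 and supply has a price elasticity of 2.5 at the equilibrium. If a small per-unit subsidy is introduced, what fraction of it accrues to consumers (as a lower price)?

For a small subsidy around the equilibrium, the benefit split depends on the relative slopes, which at a point are proportional to the elasticities.
Buyer share = εs/(εs + |εd|) = 2.5/(2.5 + 0.9) = 25/34; seller share = |εd|/(εs + |εd|) = 9/34.

Consumer share = 25/34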